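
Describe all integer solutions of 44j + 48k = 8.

Step 1: Compute gcd(44, 48) = 4.
Since 4 divides 8, solutions exist.

Step 2: Find a particular solution using extended Euclidean algorithm.
We get j₀ = -2, k₀ = 2.
Check: 44*-2 + 48*2 = 8 = 8 ✓

Step 3: Write the general solution.
j = -2 + (48/4)t = -2 + 12t
k = 2 - (44/4)t = 2 - 11t
for any integer t.

j = -2 + 12t, k = 2 - 11t for integer t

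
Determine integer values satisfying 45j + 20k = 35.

Step 1: Check solvability.
gcd(45, 20) = 5
Since 5 divides 35, solutions exist.

Step 2: Apply extended Euclidean algorithm to find gcd.
We find integers such that 45*x0 + 20*y0 = 5

Step 3: Scale the particular solution.
Multiply by 35/5 = 7:
j = 7, k = -14

Step 4: Verify.
45*(7) + 20*(-14) = 35 = 35 ✓

j = 7, k = -14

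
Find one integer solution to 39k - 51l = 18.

Step 1: Check solvability.
gcd(39, 51) = 3
Since 3 divides 18, solutions exist.

Step 2: Apply extended Euclidean algorithm to find gcd.
We find integers such that 39*x0 + 51*y0 = 3

Step 3: Scale the particular solution.
Multiply by 18/3 = 6:
k = 24, l = 18

Step 4: Verify.
39*(24) - 51*(18) = 18 = 18 ✓

k = 24, l = 18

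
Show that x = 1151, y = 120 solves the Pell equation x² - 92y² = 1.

Compute x² = 1151² = 1324801
Compute 92y² = 92·120² = 92·14400 = 1324800
x² - 92y² = 1324801 - 1324800 = 1
Since this equals 1, (1151, 120) is a solution.

Yes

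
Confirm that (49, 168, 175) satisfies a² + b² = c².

Compute a² + b² = 49² + 168² = 2401 + 28224 = 30625
Compute c² = 175² = 30625
Since 30625 = 30625, confirmed.

Yes, it is a Pythagorean triple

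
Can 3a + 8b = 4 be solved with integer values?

Step 1: Compute gcd(3, 8).
gcd(3, 8) = 1

Step 2: Check divisibility.
Does 1 divide 4? 4 = 1 x 4, so yes.

By the theorem on linear Diophantine equations, 3a + 8b = 4 has integer solutions if and only if gcd(3, 8) divides 4. Since 1 | 4, solutions exist.

Yes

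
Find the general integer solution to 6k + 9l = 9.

Step 1: Compute gcd(6, 9) = 3.
Since 3 divides 9, solutions exist.

Step 2: Find a particular solution using extended Euclidean algorithm.
We get k₀ = -3, l₀ = 3.
Check: 6*-3 + 9*3 = 9 = 9 ✓

Step 3: Write the general solution.
k = -3 + (9/3)t = -3 + 3t
l = 3 - (6/3)t = 3 - 2t
for any integer t.

k = -3 + 3t, l = 3 - 2t for integer t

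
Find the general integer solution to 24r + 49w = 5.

Step 1: Compute gcd(24, 49) = 1.
Since 1 divides 5, solutions exist.

Step 2: Find a particular solution using extended Euclidean algorithm.
We get r₀ = -10, w₀ = 5.
Check: 24*-10 + 49*5 = 5 = 5 ✓

Step 3: Write the general solution.
r = -10 + (49/1)t = -10 + 49t
w = 5 - (24/1)t = 5 - 24t
for any integer t.

r = -10 + 49t, w = 5 - 24t for integer t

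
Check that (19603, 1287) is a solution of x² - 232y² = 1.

Compute x² = 19603² = 384277609
Compute 232y² = 232·1287² = 232·1656369 = 384277608
x² - 232y² = 384277609 - 384277608 = 1
Since this equals 1, (19603, 1287) is a solution.

Yes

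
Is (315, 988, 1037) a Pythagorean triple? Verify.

Compute a² + b² = 315² + 988² = 99225 + 976144 = 1075369
Compute c² = 1037² = 1075369
Since 1075369 = 1075369, confirmed.

Yes, it is a Pythagorean triple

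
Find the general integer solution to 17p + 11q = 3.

Step 1: Compute gcd(17, 11) = 1.
Since 1 divides 3, solutions exist.

Step 2: Find a particular solution using extended Euclidean algorithm.
We get p₀ = 6, q₀ = -9.
Check: 17*6 + 11*-9 = 3 = 3 ✓

Step 3: Write the general solution.
p = 6 + (11/1)t = 6 + 11t
q = -9 - (17/1)t = -9 - 17t
for any integer t.

p = 6 + 11t, q = -9 - 17t for integer t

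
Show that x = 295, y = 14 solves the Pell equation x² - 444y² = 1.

Compute x² = 295² = 87025
Compute 444y² = 444·14² = 444·196 = 87024
x² - 444y² = 87025 - 87024 = 1
Since this equals 1, (295, 14) is a solution.

Yes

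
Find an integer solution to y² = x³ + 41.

Try small integer x values and check whether x³ + 41 is a perfect square.
x = 2: x³ + 41 = 2³ + 41 = 8 + 41 = 49
Is 49 a perfect square? 7² = 49 ✓
So (x, y) = (2, -7) is a solution.

x = 2, y = -7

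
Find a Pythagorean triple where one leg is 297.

We need the other leg and hypotenuse such that 297² + x² = c².
Take x = 304, c = 425: 297² + 304² = 88209 + 92416 = 180625 = 425² ✓
Triple: (297, 304, 425)

(297, 304, 425)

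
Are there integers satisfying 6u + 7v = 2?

Step 1: Compute gcd(6, 7).
gcd(6, 7) = 1

Step 2: Check divisibility.
Does 1 divide 2? 2 = 1 x 2, so yes.

By the theorem on linear Diophantine equations, 6u + 7v = 2 has integer solutions if and only if gcd(6, 7) divides 2. Since 1 | 2, solutions exist.

Yes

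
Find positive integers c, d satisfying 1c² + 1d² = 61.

Try small values of c and check whether (61 - 1c²)/1 is a perfect square.
c = 5: 1·5² = 25, so 1d² = 61 - 25 = 36, giving d² = 36, d = 6.
Check: 1·5² + 1·6² = 25 + 36 = 61 ✓

c = 5, d = 6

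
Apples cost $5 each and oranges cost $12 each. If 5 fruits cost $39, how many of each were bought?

Let a = apples, o = oranges.
a + o = 5
5a + 12o = 39
Substitute o = 5 - a:
5a + 12(5 - a) = 39
(5 - 12)a = 39 - 60
-7a = -21
a = 3, o = 5 - 3 = 2

Apples: 3, Oranges: 2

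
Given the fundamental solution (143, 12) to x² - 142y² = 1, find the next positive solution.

Solutions to x² - Dy² = 1 are generated by powers of (x₀ + y₀√D).
The next solution satisfies x₁ + y₁√142 = (x₀ + y₀√142)², giving:
x₁ = x₀² + 142y₀² = 143² + 142·12² = 20449 + 20448 = 40897
y₁ = 2x₀y₀ = 2·143·12 = 3432

Verify: 40897² - 142·3432² = 1672564609 - 1672564608 = 1 ✓

x = 40897, y = 3432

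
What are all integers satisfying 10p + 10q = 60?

Step 1: Compute gcd(10, 10) = 10.
Since 10 divides 60, solutions exist.

Step 2: Find a particular solution using extended Euclidean algorithm.
We get p₀ = 0, q₀ = 6.
Check: 10*0 + 10*6 = 60 = 60 ✓

Step 3: Write the general solution.
p = 0 + (10/10)t = 0 + 1t
q = 6 - (10/10)t = 6 - 1t
for any integer t.

p = 0 + 1t, q = 6 - 1t for integer t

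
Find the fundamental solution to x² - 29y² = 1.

We seek the smallest positive integers (x, y) with x² - 29y² = 1, i.e., x² = 29y² + 1.
Try successive y values:
y = 1: x² = 29·1² + 1 = 30, not a perfect square
y = 2: x² = 29·2² + 1 = 117, not a perfect square
y = 3: x² = 29·3² + 1 = 262, not a perfect square
... continuing the search (or via continued fractions) ...
y = 1820: x² = 29·1820² + 1 = 96059601, x = 9801 ✓

Verify: 9801² - 29·1820² = 96059601 - 96059600 = 1 ✓

x = 9801, y = 1820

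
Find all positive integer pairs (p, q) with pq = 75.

The positive divisors of 75 are: 1, 3, 5, 15, 25, 75.
Each divisor d gives the pair (d, 75/d):
(1, 75), (3, 25), (5, 15), (15, 5), (25, 3), (75, 1)

(1, 75), (3, 25), (5, 15), (15, 5), (25, 3), (75, 1)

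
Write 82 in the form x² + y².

We need to find integers x, y > 0 such that x² + y² = 82.
Trying x = 1: y² = 82 - 1² = 82 - 1 = 81
y = 9
Check: 1² + 9² = 1 + 81 = 82 ✓

82 = 1² + 9²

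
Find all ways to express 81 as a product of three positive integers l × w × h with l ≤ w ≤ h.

Iterate l from 1 to ⌊81^(1/3)⌋. For each l dividing 81, iterate w ≥ l with w dividing 81/l, and set h = 81/(l·w).
Triples found (4): (1×1×81), (1×3×27), (1×9×9), (3×3×9)

(1×1×81), (1×3×27), (1×9×9), (3×3×9)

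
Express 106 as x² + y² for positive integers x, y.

We need to find integers x, y > 0 such that x² + y² = 106.
Trying x = 5: y² = 106 - 5² = 106 - 25 = 81
y = 9
Check: 5² + 9² = 25 + 81 = 106 ✓

106 = 5² + 9²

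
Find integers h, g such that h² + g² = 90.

We need to find integers h, g > 0 such that h² + g² = 90.
Trying h = 3: g² = 90 - 3² = 90 - 9 = 81
g = 9
Check: 3² + 9² = 9 + 81 = 90 ✓

90 = 3² + 9²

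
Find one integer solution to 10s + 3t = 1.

Step 1: Check solvability.
gcd(10, 3) = 1
Since 1 divides 1, solutions exist.

Step 2: Apply extended Euclidean algorithm to find gcd.
We find integers such that 10*x0 + 3*y0 = 1

Step 3: Scale the particular solution.
Multiply by 1/1 = 1:
s = 1, t = -3

Step 4: Verify.
10*(1) + 3*(-3) = 1 = 1 ✓

s = 1, t = -3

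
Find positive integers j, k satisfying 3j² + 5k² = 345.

Try small values of j and check whether (345 - 3j²)/5 is a perfect square.
j = 10: 3·10² = 300, so 5k² = 345 - 300 = 45, giving k² = 9, k = 3.
Check: 3·10² + 5·3² = 300 + 45 = 345 ✓

j = 10, k = 3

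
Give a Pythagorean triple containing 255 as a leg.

We need the other leg and hypotenuse such that 255² + x² = c².
Take x = 32, c = 257: 255² + 32² = 65025 + 1024 = 66049 = 257² ✓
Triple: (255, 32, 257)

(255, 32, 257)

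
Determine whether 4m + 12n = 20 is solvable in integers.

Step 1: Compute gcd(4, 12).
gcd(4, 12) = 4

Step 2: Check divisibility.
Does 4 divide 20? 20 = 4 x 5, so yes.

By the theorem on linear Diophantine equations, 4m + 12n = 20 has integer solutions if and only if gcd(4, 12) divides 20. Since 4 | 20, solutions exist.

Yes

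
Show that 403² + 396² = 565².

Compute a² + b² = 403² + 396² = 162409 + 156816 = 319225
Compute c² = 565² = 319225
Since 319225 = 319225, confirmed.

Yes, it is a Pythagorean triple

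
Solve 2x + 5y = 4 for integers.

Step 1: Check solvability.
gcd(2, 5) = 1
Since 1 divides 4, solutions exist.

Step 2: Apply extended Euclidean algorithm to find gcd.
We find integers such that 2*x0 + 5*y0 = 1

Step 3: Scale the particular solution.
Multiply by 4/1 = 4:
x = -8, y = 4

Step 4: Verify.
2*(-8) + 5*(4) = 4 = 4 ✓

x = -8, y = 4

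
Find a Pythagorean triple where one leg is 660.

We need the other leg and hypotenuse such that 660² + x² = c².
Take x = 1377, c = 1527: 660² + 1377² = 435600 + 1896129 = 2331729 = 1527² ✓
Triple: (1377, 660, 1527)

(1377, 660, 1527)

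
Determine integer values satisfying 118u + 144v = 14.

Step 1: Check solvability.
gcd(118, 144) = 2
Since 2 divides 14, solutions exist.

Step 2: Apply extended Euclidean algorithm to find gcd.
We find integers such that 118*x0 + 144*y0 = 2

Step 3: Scale the particular solution.
Multiply by 14/2 = 7:
u = 77, v = -63

Step 4: Verify.
118*(77) + 144*(-63) = 14 = 14 ✓

u = 77, v = -63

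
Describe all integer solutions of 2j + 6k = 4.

Step 1: Compute gcd(2, 6) = 2.
Since 2 divides 4, solutions exist.

Step 2: Find a particular solution using extended Euclidean algorithm.
We get j₀ = 2, k₀ = 0.
Check: 2*2 + 6*0 = 4 = 4 ✓

Step 3: Write the general solution.
j = 2 + (6/2)t = 2 + 3t
k = 0 - (2/2)t = 0 - 1t
for any integer t.

j = 2 + 3t, k = 0 - 1t for integer t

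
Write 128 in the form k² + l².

We need to find integers k, l > 0 such that k² + l² = 128.
Trying k = 8: l² = 128 - 8² = 128 - 64 = 64
l = 8
Check: 8² + 8² = 64 + 64 = 128 ✓

128 = 8² + 8²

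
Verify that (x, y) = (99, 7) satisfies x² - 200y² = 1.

Compute x² = 99² = 9801
Compute 200y² = 200·7² = 200·49 = 9800
x² - 200y² = 9801 - 9800 = 1
Since this equals 1, (99, 7) is a solution.

Yes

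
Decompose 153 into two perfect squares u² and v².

We need to find integers u, v > 0 such that u² + v² = 153.
Trying u = 3: v² = 153 - 3² = 153 - 9 = 144
v = 12
Check: 3² + 12² = 9 + 144 = 153 ✓

153 = 3² + 12²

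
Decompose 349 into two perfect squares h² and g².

We need to find integers h, g > 0 such that h² + g² = 349.
Trying h = 5: g² = 349 - 5² = 349 - 25 = 324
g = 18
Check: 5² + 18² = 25 + 324 = 349 ✓

349 = 5² + 18²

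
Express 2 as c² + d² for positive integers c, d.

We need to find integers c, d > 0 such that c² + d² = 2.
Trying c = 1: d² = 2 - 1² = 2 - 1 = 1
d = 1
Check: 1² + 1² = 1 + 1 = 2 ✓

2 = 1² + 1²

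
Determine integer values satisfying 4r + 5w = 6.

Step 1: Check solvability.
gcd(4, 5) = 1
Since 1 divides 6, solutions exist.

Step 2: Apply extended Euclidean algorithm to find gcd.
We find integers such that 4*x0 + 5*y0 = 1

Step 3: Scale the particular solution.
Multiply by 6/1 = 6:
r = -6, w = 6

Step 4: Verify.
4*(-6) + 5*(6) = 6 = 6 ✓

r = -6, w = 6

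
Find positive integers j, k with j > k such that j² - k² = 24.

Factor: j² - k² = (j+k)(j-k) = 24.
We need two factors of 24 with the same parity.
Use j+k = 12 and j-k = 2 (product 12·2 = 24).
Adding: 2j = 14, so j = 7.
Subtracting: 2k = 10, so k = 5.
Check: 7² - 5² = 49 - 25 = 24 ✓

j = 7, k = 5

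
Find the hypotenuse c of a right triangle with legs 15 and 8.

c² = a² + b² = 15² + 8² = 225 + 64 = 289
c = sqrt(289) = 17

17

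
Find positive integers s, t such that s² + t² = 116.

Search for s with 116 - s² a perfect square.
s = 4: 116 - 4² = 116 - 16 = 100 = 10² ✓
So s = 4, t = 10.

s = 4, t = 10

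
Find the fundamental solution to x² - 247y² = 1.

We seek the smallest positive integers (x, y) with x² - 247y² = 1, i.e., x² = 247y² + 1.
Try successive y values:
y = 1: x² = 247·1² + 1 = 248, not a perfect square
y = 2: x² = 247·2² + 1 = 989, not a perfect square
y = 3: x² = 247·3² + 1 = 2224, not a perfect square
... continuing the search (or via continued fractions) ...
y = 5427: x² = 247·5427² + 1 = 7274725264, x = 85292 ✓

Verify: 85292² - 247·5427² = 7274725264 - 7274725263 = 1 ✓

x = 85292, y = 5427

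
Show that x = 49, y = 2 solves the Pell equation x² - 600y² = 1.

Compute x² = 49² = 2401
Compute 600y² = 600·2² = 600·4 = 2400
x² - 600y² = 2401 - 2400 = 1
Since this equals 1, (49, 2) is a solution.

Yes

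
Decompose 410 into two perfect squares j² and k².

We need to find integers j, k > 0 such that j² + k² = 410.
Trying j = 7: k² = 410 - 7² = 410 - 49 = 361
k = 19
Check: 7² + 19² = 49 + 361 = 410 ✓

410 = 7² + 19²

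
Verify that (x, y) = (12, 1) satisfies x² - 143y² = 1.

Compute x² = 12² = 144
Compute 143y² = 143·1² = 143·1 = 143
x² - 143y² = 144 - 143 = 1
Since this equals 1, (12, 1) is a solution.

Yes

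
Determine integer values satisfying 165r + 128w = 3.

Step 1: Check solvability.
gcd(165, 128) = 1
Since 1 divides 3, solutions exist.

Step 2: Apply extended Euclidean algorithm to find gcd.
We find integers such that 165*x0 + 128*y0 = 1

Step 3: Scale the particular solution.
Multiply by 3/1 = 3:
r = 135, w = -174

Step 4: Verify.
165*(135) + 128*(-174) = 3 = 3 ✓

r = 135, w = -174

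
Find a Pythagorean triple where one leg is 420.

We need the other leg and hypotenuse such that 420² + x² = c².
Take x = 29, c = 421: 420² + 29² = 176400 + 841 = 177241 = 421² ✓
Triple: (29, 420, 421)

(29, 420, 421)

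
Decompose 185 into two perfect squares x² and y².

We need to find integers x, y > 0 such that x² + y² = 185.
Trying x = 4: y² = 185 - 4² = 185 - 16 = 169
y = 13
Check: 4² + 13² = 16 + 169 = 185 ✓

185 = 4² + 13²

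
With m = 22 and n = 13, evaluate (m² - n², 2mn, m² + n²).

a = m² - n² = 484 - 169 = 315
b = 2mn = 2·22·13 = 572
c = m² + n² = 484 + 169 = 653
Verify: 315² + 572² = 99225 + 327184 = 426409 = 653² ✓

(315, 572, 653)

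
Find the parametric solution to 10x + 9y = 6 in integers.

Step 1: Compute gcd(10, 9) = 1.
Since 1 divides 6, solutions exist.

Step 2: Find a particular solution using extended Euclidean algorithm.
We get x₀ = 6, y₀ = -6.
Check: 10*6 + 9*-6 = 6 = 6 ✓

Step 3: Write the general solution.
x = 6 + (9/1)t = 6 + 9t
y = -6 - (10/1)t = -6 - 10t
for any integer t.

x = 6 + 9t, y = -6 - 10t for integer t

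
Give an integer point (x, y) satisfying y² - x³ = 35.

Try small integer x values and check whether x³ + 35 is a perfect square.
x = 1: x³ + 35 = 1³ + 35 = 1 + 35 = 36
Is 36 a perfect square? 6² = 36 ✓
So (x, y) = (1, -6) is a solution.

x = 1, y = -6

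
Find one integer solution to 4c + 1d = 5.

Step 1: Check solvability.
gcd(4, 1) = 1
Since 1 divides 5, solutions exist.

Step 2: Apply extended Euclidean algorithm to find gcd.
We find integers such that 4*x0 + 1*y0 = 1

Step 3: Scale the particular solution.
Multiply by 5/1 = 5:
c = 0, d = 5

Step 4: Verify.
4*(0) + 1*(5) = 5 = 5 ✓

c = 0, d = 5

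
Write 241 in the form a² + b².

We need to find integers a, b > 0 such that a² + b² = 241.
Trying a = 4: b² = 241 - 4² = 241 - 16 = 225
b = 15
Check: 4² + 15² = 16 + 225 = 241 ✓

241 = 4² + 15²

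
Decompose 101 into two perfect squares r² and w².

We need to find integers r, w > 0 such that r² + w² = 101.
Trying r = 1: w² = 101 - 1² = 101 - 1 = 100
w = 10
Check: 1² + 10² = 1 + 100 = 101 ✓

101 = 1² + 10²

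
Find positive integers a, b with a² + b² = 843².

We need a² + b² = 843² = 710649.
Trying: 693² + 480² = 480249 + 230400 = 710649 ✓

(693, 480, 843)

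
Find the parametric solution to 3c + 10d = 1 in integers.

Step 1: Compute gcd(3, 10) = 1.
Since 1 divides 1, solutions exist.

Step 2: Find a particular solution using extended Euclidean algorithm.
We get c₀ = -3, d₀ = 1.
Check: 3*-3 + 10*1 = 1 = 1 ✓

Step 3: Write the general solution.
c = -3 + (10/1)t = -3 + 10t
d = 1 - (3/1)t = 1 - 3t
for any integer t.

c = -3 + 10t, d = 1 - 3t for integer t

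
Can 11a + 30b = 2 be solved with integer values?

Step 1: Compute gcd(11, 30).
gcd(11, 30) = 1

Step 2: Check divisibility.
Does 1 divide 2? 2 = 1 x 2, so yes.

By the theorem on linear Diophantine equations, 11a + 30b = 2 has integer solutions if and only if gcd(11, 30) divides 2. Since 1 | 2, solutions exist.

Yes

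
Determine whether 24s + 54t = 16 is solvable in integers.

Step 1: Compute gcd(24, 54).
gcd(24, 54) = 6

Step 2: Check divisibility.
Does 6 divide 16? 16 = 6 x 2 + 4, so no.

By the theorem on linear Diophantine equations, 24s + 54t = 16 has integer solutions if and only if gcd(24, 54) divides 16. Since 6 does not divide 16, no solutions exist.

No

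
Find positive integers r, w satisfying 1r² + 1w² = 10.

Try small values of r and check whether (10 - 1r²)/1 is a perfect square.
r = 1: 1·1² = 1, so 1w² = 10 - 1 = 9, giving w² = 9, w = 3.
Check: 1·1² + 1·3² = 1 + 9 = 10 ✓

r = 1, w = 3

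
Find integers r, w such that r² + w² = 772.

We need to find integers r, w > 0 such that r² + w² = 772.
Trying r = 14: w² = 772 - 14² = 772 - 196 = 576
w = 24
Check: 14² + 24² = 196 + 576 = 772 ✓

772 = 14² + 24²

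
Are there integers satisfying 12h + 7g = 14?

Step 1: Compute gcd(12, 7).
gcd(12, 7) = 1

Step 2: Check divisibility.
Does 1 divide 14? 14 = 1 x 14, so yes.

By the theorem on linear Diophantine equations, 12h + 7g = 14 has integer solutions if and only if gcd(12, 7) divides 14. Since 1 | 14, solutions exist.

Yes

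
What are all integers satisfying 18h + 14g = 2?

Step 1: Compute gcd(18, 14) = 2.
Since 2 divides 2, solutions exist.

Step 2: Find a particular solution using extended Euclidean algorithm.
We get h₀ = -3, g₀ = 4.
Check: 18*-3 + 14*4 = 2 = 2 ✓

Step 3: Write the general solution.
h = -3 + (14/2)t = -3 + 7t
g = 4 - (18/2)t = 4 - 9t
for any integer t.

h = -3 + 7t, g = 4 - 9t for integer t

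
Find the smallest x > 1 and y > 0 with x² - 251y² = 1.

We seek the smallest positive integers (x, y) with x² - 251y² = 1, i.e., x² = 251y² + 1.
Try successive y values:
y = 1: x² = 251·1² + 1 = 252, not a perfect square
y = 2: x² = 251·2² + 1 = 1005, not a perfect square
y = 3: x² = 251·3² + 1 = 2260, not a perfect square
... continuing the search (or via continued fractions) ...
y = 231957: x² = 251·231957² + 1 = 13504816512100, x = 3674890 ✓

Verify: 3674890² - 251·231957² = 13504816512100 - 13504816512099 = 1 ✓

x = 3674890, y = 231957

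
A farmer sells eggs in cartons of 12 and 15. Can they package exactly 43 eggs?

We need non-negative a, b with 12a + 15b = 43.
gcd(12, 15) = 3, and 3 does not divide 43.
No integer solutions exist.

No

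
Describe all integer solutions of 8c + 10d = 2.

Step 1: Compute gcd(8, 10) = 2.
Since 2 divides 2, solutions exist.

Step 2: Find a particular solution using extended Euclidean algorithm.
We get c₀ = -1, d₀ = 1.
Check: 8*-1 + 10*1 = 2 = 2 ✓

Step 3: Write the general solution.
c = -1 + (10/2)t = -1 + 5t
d = 1 - (8/2)t = 1 - 4t
for any integer t.

c = -1 + 5t, d = 1 - 4t for integer t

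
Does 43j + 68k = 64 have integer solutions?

Step 1: Compute gcd(43, 68).
gcd(43, 68) = 1

Step 2: Check divisibility.
Does 1 divide 64? 64 = 1 x 64, so yes.

By the theorem on linear Diophantine equations, 43j + 68k = 64 has integer solutions if and only if gcd(43, 68) divides 64. Since 1 | 64, solutions exist.

Yes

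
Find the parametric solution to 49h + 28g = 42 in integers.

Step 1: Compute gcd(49, 28) = 7.
Since 7 divides 42, solutions exist.

Step 2: Find a particular solution using extended Euclidean algorithm.
We get h₀ = -6, g₀ = 12.
Check: 49*-6 + 28*12 = 42 = 42 ✓

Step 3: Write the general solution.
h = -6 + (28/7)t = -6 + 4t
g = 12 - (49/7)t = 12 - 7t
for any integer t.

h = -6 + 4t, g = 12 - 7t for integer t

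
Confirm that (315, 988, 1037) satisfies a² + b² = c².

Compute a² + b² = 315² + 988² = 99225 + 976144 = 1075369
Compute c² = 1037² = 1075369
Since 1075369 = 1075369, confirmed.

Yes, it is a Pythagorean triple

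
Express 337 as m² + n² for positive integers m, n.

We need to find integers m, n > 0 such that m² + n² = 337.
Trying m = 9: n² = 337 - 9² = 337 - 81 = 256
n = 16
Check: 9² + 16² = 81 + 256 = 337 ✓

337 = 9² + 16²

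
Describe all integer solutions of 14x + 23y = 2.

Step 1: Compute gcd(14, 23) = 1.
Since 1 divides 2, solutions exist.

Step 2: Find a particular solution using extended Euclidean algorithm.
We get x₀ = 10, y₀ = -6.
Check: 14*10 + 23*-6 = 2 = 2 ✓

Step 3: Write the general solution.
x = 10 + (23/1)t = 10 + 23t
y = -6 - (14/1)t = -6 - 14t
for any integer t.

x = 10 + 23t, y = -6 - 14t for integer t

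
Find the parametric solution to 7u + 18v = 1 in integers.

Step 1: Compute gcd(7, 18) = 1.
Since 1 divides 1, solutions exist.

Step 2: Find a particular solution using extended Euclidean algorithm.
We get u₀ = -5, v₀ = 2.
Check: 7*-5 + 18*2 = 1 = 1 ✓

Step 3: Write the general solution.
u = -5 + (18/1)t = -5 + 18t
v = 2 - (7/1)t = 2 - 7t
for any integer t.

u = -5 + 18t, v = 2 - 7t for integer t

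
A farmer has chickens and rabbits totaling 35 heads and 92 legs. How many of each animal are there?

Let c = chickens, r = rabbits.
Heads: c + r = 35
Legs: 2c + 4r = 92
From the first equation, c = 35 - r. Substitute:
2(35 - r) + 4r = 92
70 + 2r = 92
r = (92 - 70)/2 = 11
c = 35 - 11 = 24

Chickens: 24, Rabbits: 11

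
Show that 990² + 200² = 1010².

Compute a² + b² = 990² + 200² = 980100 + 40000 = 1020100
Compute c² = 1010² = 1020100
Since 1020100 = 1020100, confirmed.

Yes, it is a Pythagorean triple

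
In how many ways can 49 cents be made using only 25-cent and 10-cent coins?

We need non-negative integers (x, y) with 25x + 10y = 49.
For each x from 0 to 1, check if (49 - 25x) is a non-negative multiple of 10.
Solutions (x, y): none
Count: 0

0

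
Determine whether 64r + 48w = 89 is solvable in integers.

Step 1: Compute gcd(64, 48).
gcd(64, 48) = 16

Step 2: Check divisibility.
Does 16 divide 89? 89 = 16 x 5 + 9, so no.

By the theorem on linear Diophantine equations, 64r + 48w = 89 has integer solutions if and only if gcd(64, 48) divides 89. Since 16 does not divide 89, no solutions exist.

No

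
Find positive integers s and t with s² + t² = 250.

We need to find integers s, t > 0 such that s² + t² = 250.
Trying s = 5: t² = 250 - 5² = 250 - 25 = 225
t = 15
Check: 5² + 15² = 25 + 225 = 250 ✓

250 = 5² + 15²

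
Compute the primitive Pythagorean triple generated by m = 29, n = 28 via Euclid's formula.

a = m² - n² = 29² - 28² = 841 - 784 = 57
b = 2mn = 2·29·28 = 1624
c = m² + n² = 841 + 784 = 1625
Verify: 57² + 1624² = 3249 + 2637376 = 2640625 = 1625² ✓

(57, 1624, 1625)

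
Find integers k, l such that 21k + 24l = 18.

Step 1: Check solvability.
gcd(21, 24) = 3
Since 3 divides 18, solutions exist.

Step 2: Apply extended Euclidean algorithm to find gcd.
We find integers such that 21*x0 + 24*y0 = 3

Step 3: Scale the particular solution.
Multiply by 18/3 = 6:
k = -6, l = 6

Step 4: Verify.
21*(-6) + 24*(6) = 18 = 18 ✓

k = -6, l = 6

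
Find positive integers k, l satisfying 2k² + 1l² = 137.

Try small values of k and check whether (137 - 2k²)/1 is a perfect square.
k = 8: 2·8² = 128, so 1l² = 137 - 128 = 9, giving l² = 9, l = 3.
Check: 2·8² + 1·3² = 128 + 9 = 137 ✓

k = 8, l = 3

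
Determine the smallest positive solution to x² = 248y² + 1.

We seek the smallest positive integers (x, y) with x² - 248y² = 1, i.e., x² = 248y² + 1.
Try successive y values:
y = 1: x² = 248·1² + 1 = 249, not a perfect square
y = 2: x² = 248·2² + 1 = 993, not a perfect square
y = 3: x² = 248·3² + 1 = 2233, not a perfect square
... continuing the search (or via continued fractions) ...
y = 4: x² = 248·4² + 1 = 3969, x = 63 ✓

Verify: 63² - 248·4² = 3969 - 3968 = 1 ✓

x = 63, y = 4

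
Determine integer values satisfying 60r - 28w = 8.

Step 1: Check solvability.
gcd(60, 28) = 4
Since 4 divides 8, solutions exist.

Step 2: Apply extended Euclidean algorithm to find gcd.
We find integers such that 60*x0 + 28*y0 = 4

Step 3: Scale the particular solution.
Multiply by 8/4 = 2:
r = 2, w = 4

Step 4: Verify.
60*(2) - 28*(4) = 8 = 8 ✓

r = 2, w = 4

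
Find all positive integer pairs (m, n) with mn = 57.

The positive divisors of 57 are: 1, 3, 19, 57.
Each divisor d gives the pair (d, 57/d):
(1, 57), (3, 19), (19, 3), (57, 1)

(1, 57), (3, 19), (19, 3), (57, 1)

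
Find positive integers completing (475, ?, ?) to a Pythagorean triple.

We need the other leg and hypotenuse such that 475² + x² = c².
Take x = 132, c = 493: 475² + 132² = 225625 + 17424 = 243049 = 493² ✓
Triple: (475, 132, 493)

(475, 132, 493)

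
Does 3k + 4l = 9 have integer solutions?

Step 1: Compute gcd(3, 4).
gcd(3, 4) = 1

Step 2: Check divisibility.
Does 1 divide 9? 9 = 1 x 9, so yes.

By the theorem on linear Diophantine equations, 3k + 4l = 9 has integer solutions if and only if gcd(3, 4) divides 9. Since 1 | 9, solutions exist.

Yes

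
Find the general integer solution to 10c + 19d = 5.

Step 1: Compute gcd(10, 19) = 1.
Since 1 divides 5, solutions exist.

Step 2: Find a particular solution using extended Euclidean algorithm.
We get c₀ = 10, d₀ = -5.
Check: 10*10 + 19*-5 = 5 = 5 ✓

Step 3: Write the general solution.
c = 10 + (19/1)t = 10 + 19t
d = -5 - (10/1)t = -5 - 10t
for any integer t.

c = 10 + 19t, d = -5 - 10t for integer t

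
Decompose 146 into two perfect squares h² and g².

We need to find integers h, g > 0 such that h² + g² = 146.
Trying h = 5: g² = 146 - 5² = 146 - 25 = 121
g = 11
Check: 5² + 11² = 25 + 121 = 146 ✓

146 = 5² + 11²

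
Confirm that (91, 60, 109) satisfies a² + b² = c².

Compute a² + b² = 91² + 60² = 8281 + 3600 = 11881
Compute c² = 109² = 11881
Since 11881 = 11881, confirmed.

Yes, it is a Pythagorean triple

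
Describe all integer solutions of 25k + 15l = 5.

Step 1: Compute gcd(25, 15) = 5.
Since 5 divides 5, solutions exist.

Step 2: Find a particular solution using extended Euclidean algorithm.
We get k₀ = -1, l₀ = 2.
Check: 25*-1 + 15*2 = 5 = 5 ✓

Step 3: Write the general solution.
k = -1 + (15/5)t = -1 + 3t
l = 2 - (25/5)t = 2 - 5t
for any integer t.

k = -1 + 3t, l = 2 - 5t for integer t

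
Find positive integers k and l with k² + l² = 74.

We need to find integers k, l > 0 such that k² + l² = 74.
Trying k = 5: l² = 74 - 5² = 74 - 25 = 49
l = 7
Check: 5² + 7² = 25 + 49 = 74 ✓

74 = 5² + 7²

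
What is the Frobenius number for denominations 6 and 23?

For two coprime denominations a and b, the Frobenius number (largest value not representable as a non-negative combination) is ab - a - b.
Here gcd(6, 23) = 1, so they are coprime.
F(6, 23) = 6·23 - 6 - 23 = 138 - 29 = 109

109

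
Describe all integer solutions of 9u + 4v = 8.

Step 1: Compute gcd(9, 4) = 1.
Since 1 divides 8, solutions exist.

Step 2: Find a particular solution using extended Euclidean algorithm.
We get u₀ = 8, v₀ = -16.
Check: 9*8 + 4*-16 = 8 = 8 ✓

Step 3: Write the general solution.
u = 8 + (4/1)t = 8 + 4t
v = -16 - (9/1)t = -16 - 9t
for any integer t.

u = 8 + 4t, v = -16 - 9t for integer t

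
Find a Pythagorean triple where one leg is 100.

We need the other leg and hypotenuse such that 100² + x² = c².
Take x = 105, c = 145: 100² + 105² = 10000 + 11025 = 21025 = 145² ✓
Triple: (105, 100, 145)

(105, 100, 145)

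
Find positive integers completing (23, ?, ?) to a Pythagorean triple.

We need the other leg and hypotenuse such that 23² + x² = c².
Take x = 264, c = 265: 23² + 264² = 529 + 69696 = 70225 = 265² ✓
Triple: (23, 264, 265)

(23, 264, 265)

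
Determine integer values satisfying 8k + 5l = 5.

Step 1: Check solvability.
gcd(8, 5) = 1
Since 1 divides 5, solutions exist.

Step 2: Apply extended Euclidean algorithm to find gcd.
We find integers such that 8*x0 + 5*y0 = 1

Step 3: Scale the particular solution.
Multiply by 5/1 = 5:
k = 10, l = -15

Step 4: Verify.
8*(10) + 5*(-15) = 5 = 5 ✓

k = 10, l = -15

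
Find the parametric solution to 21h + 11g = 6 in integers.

Step 1: Compute gcd(21, 11) = 1.
Since 1 divides 6, solutions exist.

Step 2: Find a particular solution using extended Euclidean algorithm.
We get h₀ = -6, g₀ = 12.
Check: 21*-6 + 11*12 = 6 = 6 ✓

Step 3: Write the general solution.
h = -6 + (11/1)t = -6 + 11t
g = 12 - (21/1)t = 12 - 21t
for any integer t.

h = -6 + 11t, g = 12 - 21t for integer t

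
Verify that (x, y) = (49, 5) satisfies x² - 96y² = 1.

Compute x² = 49² = 2401
Compute 96y² = 96·5² = 96·25 = 2400
x² - 96y² = 2401 - 2400 = 1
Since this equals 1, (49, 5) is a solution.

Yes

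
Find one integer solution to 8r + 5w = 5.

Step 1: Check solvability.
gcd(8, 5) = 1
Since 1 divides 5, solutions exist.

Step 2: Apply extended Euclidean algorithm to find gcd.
We find integers such that 8*x0 + 5*y0 = 1

Step 3: Scale the particular solution.
Multiply by 5/1 = 5:
r = 10, w = -15

Step 4: Verify.
8*(10) + 5*(-15) = 5 = 5 ✓

r = 10, w = -15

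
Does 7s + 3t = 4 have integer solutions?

Step 1: Compute gcd(7, 3).
gcd(7, 3) = 1

Step 2: Check divisibility.
Does 1 divide 4? 4 = 1 x 4, so yes.

By the theorem on linear Diophantine equations, 7s + 3t = 4 has integer solutions if and only if gcd(7, 3) divides 4. Since 1 | 4, solutions exist.

Yes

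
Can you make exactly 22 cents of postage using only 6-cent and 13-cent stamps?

We need non-negative x, y with 6x + 13y = 22.
gcd(6, 13) = 1 divides 22, so integer solutions exist, but checking x = 0..3 shows none with y ≥ 0.
So 22 cannot be made with non-negative stamp counts.

No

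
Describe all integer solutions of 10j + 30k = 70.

Step 1: Compute gcd(10, 30) = 10.
Since 10 divides 70, solutions exist.

Step 2: Find a particular solution using extended Euclidean algorithm.
We get j₀ = 7, k₀ = 0.
Check: 10*7 + 30*0 = 70 = 70 ✓

Step 3: Write the general solution.
j = 7 + (30/10)t = 7 + 3t
k = 0 - (10/10)t = 0 - 1t
for any integer t.

j = 7 + 3t, k = 0 - 1t for integer t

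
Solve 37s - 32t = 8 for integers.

Step 1: Check solvability.
gcd(37, 32) = 1
Since 1 divides 8, solutions exist.

Step 2: Apply extended Euclidean algorithm to find gcd.
We find integers such that 37*x0 + 32*y0 = 1

Step 3: Scale the particular solution.
Multiply by 8/1 = 8:
s = 104, t = 120

Step 4: Verify.
37*(104) - 32*(120) = 8 = 8 ✓

s = 104, t = 120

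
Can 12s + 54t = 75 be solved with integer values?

Step 1: Compute gcd(12, 54).
gcd(12, 54) = 6

Step 2: Check divisibility.
Does 6 divide 75? 75 = 6 x 12 + 3, so no.

By the theorem on linear Diophantine equations, 12s + 54t = 75 has integer solutions if and only if gcd(12, 54) divides 75. Since 6 does not divide 75, no solutions exist.

No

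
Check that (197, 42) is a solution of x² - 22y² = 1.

Compute x² = 197² = 38809
Compute 22y² = 22·42² = 22·1764 = 38808
x² - 22y² = 38809 - 38808 = 1
Since this equals 1, (197, 42) is a solution.

Yes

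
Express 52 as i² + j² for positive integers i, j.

We need to find integers i, j > 0 such that i² + j² = 52.
Trying i = 4: j² = 52 - 4² = 52 - 16 = 36
j = 6
Check: 4² + 6² = 16 + 36 = 52 ✓

52 = 4² + 6²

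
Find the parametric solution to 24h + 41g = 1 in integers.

Step 1: Compute gcd(24, 41) = 1.
Since 1 divides 1, solutions exist.

Step 2: Find a particular solution using extended Euclidean algorithm.
We get h₀ = 12, g₀ = -7.
Check: 24*12 + 41*-7 = 1 = 1 ✓

Step 3: Write the general solution.
h = 12 + (41/1)t = 12 + 41t
g = -7 - (24/1)t = -7 - 24t
for any integer t.

h = 12 + 41t, g = -7 - 24t for integer t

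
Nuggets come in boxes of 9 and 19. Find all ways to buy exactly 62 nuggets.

We need non-negative integers (x, y) with 9x + 19y = 62.
For each x in 0..6, check if 62 - 9x is a non-negative multiple of 19.
No x yields an integer y ≥ 0.

No solution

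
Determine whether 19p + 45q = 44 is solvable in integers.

Step 1: Compute gcd(19, 45).
gcd(19, 45) = 1

Step 2: Check divisibility.
Does 1 divide 44? 44 = 1 x 44, so yes.

By the theorem on linear Diophantine equations, 19p + 45q = 44 has integer solutions if and only if gcd(19, 45) divides 44. Since 1 | 44, solutions exist.

Yes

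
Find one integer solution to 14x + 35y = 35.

Step 1: Check solvability.
gcd(14, 35) = 7
Since 7 divides 35, solutions exist.

Step 2: Apply extended Euclidean algorithm to find gcd.
We find integers such that 14*x0 + 35*y0 = 7

Step 3: Scale the particular solution.
Multiply by 35/7 = 5:
x = -10, y = 5

Step 4: Verify.
14*(-10) + 35*(5) = 35 = 35 ✓

x = -10, y = 5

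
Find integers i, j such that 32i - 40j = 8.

Step 1: Check solvability.
gcd(32, 40) = 8
Since 8 divides 8, solutions exist.

Step 2: Apply extended Euclidean algorithm to find gcd.
We find integers such that 32*x0 + 40*y0 = 8

Step 3: Scale the particular solution.
Multiply by 8/8 = 1:
i = -1, j = -1

Step 4: Verify.
32*(-1) - 40*(-1) = 8 = 8 ✓

i = -1, j = -1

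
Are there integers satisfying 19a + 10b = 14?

Step 1: Compute gcd(19, 10).
gcd(19, 10) = 1

Step 2: Check divisibility.
Does 1 divide 14? 14 = 1 x 14, so yes.

By the theorem on linear Diophantine equations, 19a + 10b = 14 has integer solutions if and only if gcd(19, 10) divides 14. Since 1 | 14, solutions exist.

Yes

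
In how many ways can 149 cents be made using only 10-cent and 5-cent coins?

We need non-negative integers (x, y) with 10x + 5y = 149.
For each x from 0 to 14, check if (149 - 10x) is a non-negative multiple of 5.
Solutions (x, y): none
Count: 0

0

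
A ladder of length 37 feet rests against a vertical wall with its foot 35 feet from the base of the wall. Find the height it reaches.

The ladder, wall, and ground form a right triangle with hypotenuse 37 and one leg 35.
By the Pythagorean theorem: h² = 37² - 35² = 1369 - 1225 = 144
h = √144 = 12 feet

12 feet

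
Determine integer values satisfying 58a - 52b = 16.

Step 1: Check solvability.
gcd(58, 52) = 2
Since 2 divides 16, solutions exist.

Step 2: Apply extended Euclidean algorithm to find gcd.
We find integers such that 58*x0 + 52*y0 = 2

Step 3: Scale the particular solution.
Multiply by 16/2 = 8:
a = 72, b = 80

Step 4: Verify.
58*(72) - 52*(80) = 16 = 16 ✓

a = 72, b = 80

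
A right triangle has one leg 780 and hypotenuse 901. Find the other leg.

a² = c² - b² = 811801 - 608400 = 203401
a = 451

451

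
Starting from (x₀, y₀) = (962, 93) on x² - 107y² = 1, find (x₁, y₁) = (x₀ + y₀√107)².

Solutions to x² - Dy² = 1 are generated by powers of (x₀ + y₀√D).
The next solution satisfies x₁ + y₁√107 = (x₀ + y₀√107)², giving:
x₁ = x₀² + 107y₀² = 962² + 107·93² = 925444 + 925443 = 1850887
y₁ = 2x₀y₀ = 2·962·93 = 178932

Verify: 1850887² - 107·178932² = 3425782686769 - 3425782686768 = 1 ✓

x = 1850887, y = 178932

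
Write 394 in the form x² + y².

We need to find integers x, y > 0 such that x² + y² = 394.
Trying x = 13: y² = 394 - 13² = 394 - 169 = 225
y = 15
Check: 13² + 15² = 169 + 225 = 394 ✓

394 = 13² + 15²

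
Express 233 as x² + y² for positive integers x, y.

We need to find integers x, y > 0 such that x² + y² = 233.
Trying x = 8: y² = 233 - 8² = 233 - 64 = 169
y = 13
Check: 8² + 13² = 64 + 169 = 233 ✓

233 = 8² + 13²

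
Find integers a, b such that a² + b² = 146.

We need to find integers a, b > 0 such that a² + b² = 146.
Trying a = 5: b² = 146 - 5² = 146 - 25 = 121
b = 11
Check: 5² + 11² = 25 + 121 = 146 ✓

146 = 5² + 11²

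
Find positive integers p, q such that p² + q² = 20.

Search for p with 20 - p² a perfect square.
p = 2: 20 - 2² = 20 - 4 = 16 = 4² ✓
So p = 2, q = 4.

p = 2, q = 4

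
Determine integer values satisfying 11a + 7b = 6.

Step 1: Check solvability.
gcd(11, 7) = 1
Since 1 divides 6, solutions exist.

Step 2: Apply extended Euclidean algorithm to find gcd.
We find integers such that 11*x0 + 7*y0 = 1

Step 3: Scale the particular solution.
Multiply by 6/1 = 6:
a = 12, b = -18

Step 4: Verify.
11*(12) + 7*(-18) = 6 = 6 ✓

a = 12, b = -18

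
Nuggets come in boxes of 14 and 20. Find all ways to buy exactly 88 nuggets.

We need non-negative integers (x, y) with 14x + 20y = 88.
For each x in 0..6, check if 88 - 14x is a non-negative multiple of 20.
x = 2: 20y = 60, y = 3 ✓

(2 boxes of 14, 3 boxes of 20)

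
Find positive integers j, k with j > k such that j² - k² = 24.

Factor: j² - k² = (j+k)(j-k) = 24.
We need two factors of 24 with the same parity.
Use j+k = 12 and j-k = 2 (product 12·2 = 24).
Adding: 2j = 14, so j = 7.
Subtracting: 2k = 10, so k = 5.
Check: 7² - 5² = 49 - 25 = 24 ✓

j = 7, k = 5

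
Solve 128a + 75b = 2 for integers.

Step 1: Check solvability.
gcd(128, 75) = 1
Since 1 divides 2, solutions exist.

Step 2: Apply extended Euclidean algorithm to find gcd.
We find integers such that 128*x0 + 75*y0 = 1

Step 3: Scale the particular solution.
Multiply by 2/1 = 2:
a = 34, b = -58

Step 4: Verify.
128*(34) + 75*(-58) = 2 = 2 ✓

a = 34, b = -58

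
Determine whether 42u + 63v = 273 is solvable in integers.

Step 1: Compute gcd(42, 63).
gcd(42, 63) = 21

Step 2: Check divisibility.
Does 21 divide 273? 273 = 21 x 13, so yes.

By the theorem on linear Diophantine equations, 42u + 63v = 273 has integer solutions if and only if gcd(42, 63) divides 273. Since 21 | 273, solutions exist.

Yes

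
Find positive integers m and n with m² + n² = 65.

We need to find integers m, n > 0 such that m² + n² = 65.
Trying m = 1: n² = 65 - 1² = 65 - 1 = 64
n = 8
Check: 1² + 8² = 1 + 64 = 65 ✓

65 = 1² + 8²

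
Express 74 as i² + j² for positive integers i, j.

We need to find integers i, j > 0 such that i² + j² = 74.
Trying i = 5: j² = 74 - 5² = 74 - 25 = 49
j = 7
Check: 5² + 7² = 25 + 49 = 74 ✓

74 = 5² + 7²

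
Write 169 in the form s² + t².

We need to find integers s, t > 0 such that s² + t² = 169.
Trying s = 5: t² = 169 - 5² = 169 - 25 = 144
t = 12
Check: 5² + 12² = 25 + 144 = 169 ✓

169 = 5² + 12²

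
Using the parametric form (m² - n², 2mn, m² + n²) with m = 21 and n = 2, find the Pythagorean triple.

a = m² - n² = 21² - 2² = 441 - 4 = 437
b = 2mn = 2·21·2 = 84
c = m² + n² = 441 + 4 = 445
Verify: 437² + 84² = 190969 + 7056 = 198025 = 445² ✓

(437, 84, 445)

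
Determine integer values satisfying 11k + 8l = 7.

Step 1: Check solvability.
gcd(11, 8) = 1
Since 1 divides 7, solutions exist.

Step 2: Apply extended Euclidean algorithm to find gcd.
We find integers such that 11*x0 + 8*y0 = 1

Step 3: Scale the particular solution.
Multiply by 7/1 = 7:
k = 21, l = -28

Step 4: Verify.
11*(21) + 8*(-28) = 7 = 7 ✓

k = 21, l = -28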